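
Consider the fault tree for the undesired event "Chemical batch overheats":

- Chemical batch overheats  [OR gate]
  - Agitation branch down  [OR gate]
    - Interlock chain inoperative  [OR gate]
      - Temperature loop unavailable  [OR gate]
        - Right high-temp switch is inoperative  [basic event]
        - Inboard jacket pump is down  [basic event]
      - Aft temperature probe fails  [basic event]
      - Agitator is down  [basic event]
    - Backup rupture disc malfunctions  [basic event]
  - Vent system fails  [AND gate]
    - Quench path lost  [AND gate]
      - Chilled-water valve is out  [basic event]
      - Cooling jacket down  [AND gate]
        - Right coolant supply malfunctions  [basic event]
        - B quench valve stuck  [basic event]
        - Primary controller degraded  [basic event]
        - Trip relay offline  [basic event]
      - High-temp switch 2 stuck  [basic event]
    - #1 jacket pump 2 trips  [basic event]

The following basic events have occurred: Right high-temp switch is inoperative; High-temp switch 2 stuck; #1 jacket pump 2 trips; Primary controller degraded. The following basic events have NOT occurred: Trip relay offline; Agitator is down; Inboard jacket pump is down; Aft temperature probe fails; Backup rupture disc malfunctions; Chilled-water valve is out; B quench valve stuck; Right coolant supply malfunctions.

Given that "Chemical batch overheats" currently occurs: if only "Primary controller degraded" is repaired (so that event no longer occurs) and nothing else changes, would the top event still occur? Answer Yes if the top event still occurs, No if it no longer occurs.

Yes

Counterfactual: set "Primary controller degraded" to not occurred.
Temperature loop unavailable [OR]: Right high-temp switch is inoperative=occurs, Inboard jacket pump is down=not → at least one input occurs → occurs.
Interlock chain inoperative [OR]: Temperature loop unavailable=occurs, Aft temperature probe fails=not, Agitator is down=not → at least one input occurs → occurs.
Agitation branch down [OR]: Interlock chain inoperative=occurs, Backup rupture disc malfunctions=not → at least one input occurs → occurs.
Cooling jacket down [AND]: Right coolant supply malfunctions=not, B quench valve stuck=not, Primary controller degraded=not, Trip relay offline=not → not all inputs occur → does not occur.
Quench path lost [AND]: Chilled-water valve is out=not, Cooling jacket down=not, High-temp switch 2 stuck=occurs → not all inputs occur → does not occur.
Vent system fails [AND]: Quench path lost=not, #1 jacket pump 2 trips=occurs → not all inputs occur → does not occur.
Chemical batch overheats [OR]: Agitation branch down=occurs, Vent system fails=not → at least one input occurs → occurs.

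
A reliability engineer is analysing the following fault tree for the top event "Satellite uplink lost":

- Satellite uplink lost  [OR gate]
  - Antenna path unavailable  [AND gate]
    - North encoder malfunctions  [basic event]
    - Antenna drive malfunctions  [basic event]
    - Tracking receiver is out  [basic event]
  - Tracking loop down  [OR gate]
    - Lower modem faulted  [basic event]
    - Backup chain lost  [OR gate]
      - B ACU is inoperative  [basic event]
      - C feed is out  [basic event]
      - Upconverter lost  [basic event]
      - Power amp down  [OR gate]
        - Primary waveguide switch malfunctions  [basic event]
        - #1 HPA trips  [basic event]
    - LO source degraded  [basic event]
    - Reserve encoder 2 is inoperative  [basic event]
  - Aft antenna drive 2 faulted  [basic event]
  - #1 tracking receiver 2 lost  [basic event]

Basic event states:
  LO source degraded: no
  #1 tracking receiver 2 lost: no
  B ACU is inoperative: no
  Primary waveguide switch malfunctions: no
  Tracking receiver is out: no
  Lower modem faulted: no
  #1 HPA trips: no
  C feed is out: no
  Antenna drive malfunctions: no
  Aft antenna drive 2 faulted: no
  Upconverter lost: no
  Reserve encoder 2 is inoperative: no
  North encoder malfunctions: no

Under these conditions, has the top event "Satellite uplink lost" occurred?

No

Antenna path unavailable [AND]: North encoder malfunctions=not, Antenna drive malfunctions=not, Tracking receiver is out=not → not all inputs occur → does not occur.
Power amp down [OR]: Primary waveguide switch malfunctions=not, #1 HPA trips=not → no input occurs → does not occur.
Backup chain lost [OR]: B ACU is inoperative=not, C feed is out=not, Upconverter lost=not, Power amp down=not → no input occurs → does not occur.
Tracking loop down [OR]: Lower modem faulted=not, Backup chain lost=not, LO source degraded=not, Reserve encoder 2 is inoperative=not → no input occurs → does not occur.
Satellite uplink lost [OR]: Antenna path unavailable=not, Tracking loop down=not, Aft antenna drive 2 faulted=not, #1 tracking receiver 2 lost=not → no input occurs → does not occur.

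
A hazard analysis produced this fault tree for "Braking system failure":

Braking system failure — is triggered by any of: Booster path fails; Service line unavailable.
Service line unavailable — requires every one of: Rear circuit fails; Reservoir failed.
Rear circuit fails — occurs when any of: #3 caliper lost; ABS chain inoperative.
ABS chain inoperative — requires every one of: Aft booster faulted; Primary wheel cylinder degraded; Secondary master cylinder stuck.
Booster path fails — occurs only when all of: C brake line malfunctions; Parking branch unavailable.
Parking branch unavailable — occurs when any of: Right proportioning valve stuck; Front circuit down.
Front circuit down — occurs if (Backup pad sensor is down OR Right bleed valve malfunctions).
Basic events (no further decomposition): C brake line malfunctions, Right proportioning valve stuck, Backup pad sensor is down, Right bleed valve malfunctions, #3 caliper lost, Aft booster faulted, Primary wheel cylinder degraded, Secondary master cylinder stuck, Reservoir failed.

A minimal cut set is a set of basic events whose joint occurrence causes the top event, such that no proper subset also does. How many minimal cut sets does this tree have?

5

Front circuit down [OR]: union of children's cut sets → 2 cut set(s).
Parking branch unavailable [OR]: union of children's cut sets → 3 cut set(s).
Booster path fails [AND]: one cut set from each child combined → 1 × 3 = 3 cut set(s).
ABS chain inoperative [AND]: one cut set from each child combined → 1 × 1 × 1 = 1 cut set(s).
Rear circuit fails [OR]: union of children's cut sets → 2 cut set(s).
Service line unavailable [AND]: one cut set from each child combined → 2 × 1 = 2 cut set(s).
Braking system failure [OR]: union of children's cut sets → 5 cut set(s).
Minimal cut sets: {C brake line malfunctions, Right proportioning valve stuck}; {Backup pad sensor is down, C brake line malfunctions}; {C brake line malfunctions, Right bleed valve malfunctions}; {#3 caliper lost, Reservoir failed}; {Aft booster faulted, Primary wheel cylinder degraded, Reservoir failed, Secondary master cylinder stuck}.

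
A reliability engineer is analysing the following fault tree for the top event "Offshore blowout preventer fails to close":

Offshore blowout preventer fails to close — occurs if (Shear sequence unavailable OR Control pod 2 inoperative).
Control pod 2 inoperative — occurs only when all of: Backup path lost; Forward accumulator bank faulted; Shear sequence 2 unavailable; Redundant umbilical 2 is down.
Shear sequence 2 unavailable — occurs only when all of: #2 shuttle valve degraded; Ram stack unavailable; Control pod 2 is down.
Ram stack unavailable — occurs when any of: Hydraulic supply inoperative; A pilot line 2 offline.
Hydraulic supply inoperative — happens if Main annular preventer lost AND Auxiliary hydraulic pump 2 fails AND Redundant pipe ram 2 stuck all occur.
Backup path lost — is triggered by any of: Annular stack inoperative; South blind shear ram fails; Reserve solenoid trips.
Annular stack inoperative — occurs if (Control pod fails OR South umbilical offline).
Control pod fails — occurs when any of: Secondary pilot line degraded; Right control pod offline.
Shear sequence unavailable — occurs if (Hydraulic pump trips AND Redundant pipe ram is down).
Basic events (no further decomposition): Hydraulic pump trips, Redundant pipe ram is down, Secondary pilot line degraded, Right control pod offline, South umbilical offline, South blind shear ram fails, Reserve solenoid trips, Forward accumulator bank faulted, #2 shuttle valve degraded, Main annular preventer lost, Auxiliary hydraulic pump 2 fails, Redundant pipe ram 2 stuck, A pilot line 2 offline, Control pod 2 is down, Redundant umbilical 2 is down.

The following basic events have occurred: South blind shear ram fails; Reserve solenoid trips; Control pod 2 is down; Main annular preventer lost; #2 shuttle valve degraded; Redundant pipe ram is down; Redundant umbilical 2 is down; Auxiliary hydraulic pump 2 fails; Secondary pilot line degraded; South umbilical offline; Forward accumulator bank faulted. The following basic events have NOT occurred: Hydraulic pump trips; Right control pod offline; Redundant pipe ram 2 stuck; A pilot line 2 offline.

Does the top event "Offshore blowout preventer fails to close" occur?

Shear sequence unavailable [AND]: Hydraulic pump trips=not, Redundant pipe ram is down=occurs → not all inputs occur → does not occur.
Control pod fails [OR]: Secondary pilot line degraded=occurs, Right control pod offline=not → at least one input occurs → occurs.
Annular stack inoperative [OR]: Control pod fails=occurs, South umbilical offline=occurs → at least one input occurs → occurs.
Backup path lost [OR]: Annular stack inoperative=occurs, South blind shear ram fails=occurs, Reserve solenoid trips=occurs → at least one input occurs → occurs.
Hydraulic supply inoperative [AND]: Main annular preventer lost=occurs, Auxiliary hydraulic pump 2 fails=occurs, Redundant pipe ram 2 stuck=not → not all inputs occur → does not occur.
Ram stack unavailable [OR]: Hydraulic supply inoperative=not, A pilot line 2 offline=not → no input occurs → does not occur.
Shear sequence 2 unavailable [AND]: #2 shuttle valve degraded=occurs, Ram stack unavailable=not, Control pod 2 is down=occurs → not all inputs occur → does not occur.
Control pod 2 inoperative [AND]: Backup path lost=occurs, Forward accumulator bank faulted=occurs, Shear sequence 2 unavailable=not, Redundant umbilical 2 is down=occurs → not all inputs occur → does not occur.
Offshore blowout preventer fails to close [OR]: Shear sequence unavailable=not, Control pod 2 inoperative=not → no input occurs → does not occur.

No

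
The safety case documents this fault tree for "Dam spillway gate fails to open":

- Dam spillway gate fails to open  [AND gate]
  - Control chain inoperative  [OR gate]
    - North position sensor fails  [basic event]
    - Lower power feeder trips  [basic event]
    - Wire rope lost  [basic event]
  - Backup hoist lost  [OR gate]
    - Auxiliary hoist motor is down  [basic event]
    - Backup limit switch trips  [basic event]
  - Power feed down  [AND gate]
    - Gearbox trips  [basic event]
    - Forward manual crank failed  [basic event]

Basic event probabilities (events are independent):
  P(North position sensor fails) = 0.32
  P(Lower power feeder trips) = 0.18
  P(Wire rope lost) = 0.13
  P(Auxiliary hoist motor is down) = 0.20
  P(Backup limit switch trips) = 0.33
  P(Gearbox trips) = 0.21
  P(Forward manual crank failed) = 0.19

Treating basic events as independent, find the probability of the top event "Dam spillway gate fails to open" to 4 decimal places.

P(Control chain inoperative) [OR] = 1 − (1−0.32) × (1−0.18) × (1−0.13) = 0.514888
P(Backup hoist lost) [OR] = 1 − (1−0.20) × (1−0.33) = 0.464000
P(Power feed down) [AND] = 0.21 × 0.19 = 0.039900
P(Dam spillway gate fails to open) [AND] = 0.514888 × 0.464000 × 0.039900 = 0.009532
Rounded to 4 decimal places: P(Dam spillway gate fails to open) ≈ 0.0095.

0.0095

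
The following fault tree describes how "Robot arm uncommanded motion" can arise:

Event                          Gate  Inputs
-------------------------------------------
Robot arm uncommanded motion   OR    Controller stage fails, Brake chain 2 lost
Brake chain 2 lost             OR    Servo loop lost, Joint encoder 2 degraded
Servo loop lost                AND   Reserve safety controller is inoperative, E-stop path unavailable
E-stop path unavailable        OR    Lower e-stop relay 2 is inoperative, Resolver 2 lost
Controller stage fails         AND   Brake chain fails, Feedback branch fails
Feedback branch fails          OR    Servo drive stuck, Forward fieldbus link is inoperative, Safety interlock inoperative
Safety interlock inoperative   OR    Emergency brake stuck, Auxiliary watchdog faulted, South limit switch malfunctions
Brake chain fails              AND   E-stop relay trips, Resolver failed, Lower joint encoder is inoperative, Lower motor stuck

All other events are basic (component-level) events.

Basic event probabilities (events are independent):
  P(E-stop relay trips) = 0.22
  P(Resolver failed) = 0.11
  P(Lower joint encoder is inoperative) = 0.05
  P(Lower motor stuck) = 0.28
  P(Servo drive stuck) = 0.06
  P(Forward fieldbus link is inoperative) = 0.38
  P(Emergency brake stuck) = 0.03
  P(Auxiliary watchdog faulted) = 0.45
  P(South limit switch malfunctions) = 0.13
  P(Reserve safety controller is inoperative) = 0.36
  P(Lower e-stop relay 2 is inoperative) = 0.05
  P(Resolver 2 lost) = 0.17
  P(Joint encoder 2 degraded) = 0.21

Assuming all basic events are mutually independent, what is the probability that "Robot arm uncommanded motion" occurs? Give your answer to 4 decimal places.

P(Brake chain fails) [AND] = 0.22 × 0.11 × 0.05 × 0.28 = 0.000339
P(Safety interlock inoperative) [OR] = 1 − (1−0.03) × (1−0.45) × (1−0.13) = 0.535855
P(Feedback branch fails) [OR] = 1 − (1−0.06) × (1−0.38) × (1−0.535855) = 0.729496
P(Controller stage fails) [AND] = 0.000339 × 0.729496 = 0.000247
P(E-stop path unavailable) [OR] = 1 − (1−0.05) × (1−0.17) = 0.211500
P(Servo loop lost) [AND] = 0.36 × 0.211500 = 0.076140
P(Brake chain 2 lost) [OR] = 1 − (1−0.076140) × (1−0.21) = 0.270151
P(Robot arm uncommanded motion) [OR] = 1 − (1−0.000247) × (1−0.270151) = 0.270331
Rounded to 4 decimal places: P(Robot arm uncommanded motion) ≈ 0.2703.

0.2703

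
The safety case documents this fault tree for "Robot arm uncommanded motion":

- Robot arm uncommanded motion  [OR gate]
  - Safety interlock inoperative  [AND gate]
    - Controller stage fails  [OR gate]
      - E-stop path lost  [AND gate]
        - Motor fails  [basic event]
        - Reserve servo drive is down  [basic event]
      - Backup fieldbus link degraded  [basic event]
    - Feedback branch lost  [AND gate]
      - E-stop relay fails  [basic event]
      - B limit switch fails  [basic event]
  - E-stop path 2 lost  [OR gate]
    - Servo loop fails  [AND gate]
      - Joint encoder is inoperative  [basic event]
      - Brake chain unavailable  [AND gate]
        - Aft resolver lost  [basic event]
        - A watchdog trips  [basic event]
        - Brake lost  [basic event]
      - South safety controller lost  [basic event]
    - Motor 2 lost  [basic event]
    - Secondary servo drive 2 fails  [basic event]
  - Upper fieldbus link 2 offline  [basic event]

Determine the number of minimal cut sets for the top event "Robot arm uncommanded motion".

6

E-stop path lost [AND]: one cut set from each child combined → 1 × 1 = 1 cut set(s).
Controller stage fails [OR]: union of children's cut sets → 2 cut set(s).
Feedback branch lost [AND]: one cut set from each child combined → 1 × 1 = 1 cut set(s).
Safety interlock inoperative [AND]: one cut set from each child combined → 2 × 1 = 2 cut set(s).
Brake chain unavailable [AND]: one cut set from each child combined → 1 × 1 × 1 = 1 cut set(s).
Servo loop fails [AND]: one cut set from each child combined → 1 × 1 × 1 = 1 cut set(s).
E-stop path 2 lost [OR]: union of children's cut sets → 3 cut set(s).
Robot arm uncommanded motion [OR]: union of children's cut sets → 6 cut set(s).
Minimal cut sets: {B limit switch fails, E-stop relay fails, Motor fails, Reserve servo drive is down}; {B limit switch fails, Backup fieldbus link degraded, E-stop relay fails}; {A watchdog trips, Aft resolver lost, Brake lost, Joint encoder is inoperative, South safety controller lost}; {Motor 2 lost}; {Secondary servo drive 2 fails}; {Upper fieldbus link 2 offline}.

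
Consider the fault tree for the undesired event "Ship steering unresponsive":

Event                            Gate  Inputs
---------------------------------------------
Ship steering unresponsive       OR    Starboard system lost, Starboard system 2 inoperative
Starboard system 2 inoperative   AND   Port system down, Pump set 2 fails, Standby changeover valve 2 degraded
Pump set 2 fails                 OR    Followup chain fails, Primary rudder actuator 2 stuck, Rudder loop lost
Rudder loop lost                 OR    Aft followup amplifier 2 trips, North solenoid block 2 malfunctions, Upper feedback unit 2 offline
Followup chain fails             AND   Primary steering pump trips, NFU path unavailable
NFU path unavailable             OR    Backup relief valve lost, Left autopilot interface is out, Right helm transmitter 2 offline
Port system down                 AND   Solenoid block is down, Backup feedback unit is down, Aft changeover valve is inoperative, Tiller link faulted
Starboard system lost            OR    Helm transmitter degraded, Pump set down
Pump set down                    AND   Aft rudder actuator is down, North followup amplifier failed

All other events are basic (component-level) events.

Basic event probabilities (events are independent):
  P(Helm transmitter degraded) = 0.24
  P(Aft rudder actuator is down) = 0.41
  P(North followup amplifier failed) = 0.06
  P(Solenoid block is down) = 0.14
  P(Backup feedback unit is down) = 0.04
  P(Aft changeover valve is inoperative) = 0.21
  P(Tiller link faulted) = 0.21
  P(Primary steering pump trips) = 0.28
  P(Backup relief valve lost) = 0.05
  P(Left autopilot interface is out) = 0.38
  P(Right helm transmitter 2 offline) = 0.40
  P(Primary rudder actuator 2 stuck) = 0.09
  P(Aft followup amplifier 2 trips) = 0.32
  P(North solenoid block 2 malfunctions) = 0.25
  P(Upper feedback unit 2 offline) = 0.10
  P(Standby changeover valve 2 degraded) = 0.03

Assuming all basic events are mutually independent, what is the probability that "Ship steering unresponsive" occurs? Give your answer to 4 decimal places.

P(Pump set down) [AND] = 0.41 × 0.06 = 0.024600
P(Starboard system lost) [OR] = 1 − (1−0.24) × (1−0.024600) = 0.258696
P(Port system down) [AND] = 0.14 × 0.04 × 0.21 × 0.21 = 0.000247
P(NFU path unavailable) [OR] = 1 − (1−0.05) × (1−0.38) × (1−0.40) = 0.646600
P(Followup chain fails) [AND] = 0.28 × 0.646600 = 0.181048
P(Rudder loop lost) [OR] = 1 − (1−0.32) × (1−0.25) × (1−0.10) = 0.541000
P(Pump set 2 fails) [OR] = 1 − (1−0.181048) × (1−0.09) × (1−0.541000) = 0.657932
P(Starboard system 2 inoperative) [AND] = 0.000247 × 0.657932 × 0.03 = 0.000005
P(Ship steering unresponsive) [OR] = 1 − (1−0.258696) × (1−0.000005) = 0.258700
Rounded to 4 decimal places: P(Ship steering unresponsive) ≈ 0.2587.

0.2587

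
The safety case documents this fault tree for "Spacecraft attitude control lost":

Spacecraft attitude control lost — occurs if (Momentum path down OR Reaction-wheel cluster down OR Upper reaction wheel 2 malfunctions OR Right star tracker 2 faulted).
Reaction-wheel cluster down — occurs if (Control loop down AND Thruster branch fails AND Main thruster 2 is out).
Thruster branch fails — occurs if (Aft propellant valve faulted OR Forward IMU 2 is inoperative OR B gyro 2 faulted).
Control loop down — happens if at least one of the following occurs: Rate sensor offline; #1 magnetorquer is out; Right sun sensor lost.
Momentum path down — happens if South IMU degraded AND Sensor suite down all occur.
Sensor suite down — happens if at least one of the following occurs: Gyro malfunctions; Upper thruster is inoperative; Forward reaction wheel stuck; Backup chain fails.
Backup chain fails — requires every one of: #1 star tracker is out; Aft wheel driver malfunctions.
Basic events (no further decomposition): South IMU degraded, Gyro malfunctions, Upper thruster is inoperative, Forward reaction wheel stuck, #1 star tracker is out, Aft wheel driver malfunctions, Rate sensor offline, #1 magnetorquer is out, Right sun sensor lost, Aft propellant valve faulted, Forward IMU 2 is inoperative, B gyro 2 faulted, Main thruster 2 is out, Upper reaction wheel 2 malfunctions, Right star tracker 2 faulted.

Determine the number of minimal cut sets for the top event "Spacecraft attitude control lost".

Backup chain fails [AND]: one cut set from each child combined → 1 × 1 = 1 cut set(s).
Sensor suite down [OR]: union of children's cut sets → 4 cut set(s).
Momentum path down [AND]: one cut set from each child combined → 1 × 4 = 4 cut set(s).
Control loop down [OR]: union of children's cut sets → 3 cut set(s).
Thruster branch fails [OR]: union of children's cut sets → 3 cut set(s).
Reaction-wheel cluster down [AND]: one cut set from each child combined → 3 × 3 × 1 = 9 cut set(s).
Spacecraft attitude control lost [OR]: union of children's cut sets → 15 cut set(s).

15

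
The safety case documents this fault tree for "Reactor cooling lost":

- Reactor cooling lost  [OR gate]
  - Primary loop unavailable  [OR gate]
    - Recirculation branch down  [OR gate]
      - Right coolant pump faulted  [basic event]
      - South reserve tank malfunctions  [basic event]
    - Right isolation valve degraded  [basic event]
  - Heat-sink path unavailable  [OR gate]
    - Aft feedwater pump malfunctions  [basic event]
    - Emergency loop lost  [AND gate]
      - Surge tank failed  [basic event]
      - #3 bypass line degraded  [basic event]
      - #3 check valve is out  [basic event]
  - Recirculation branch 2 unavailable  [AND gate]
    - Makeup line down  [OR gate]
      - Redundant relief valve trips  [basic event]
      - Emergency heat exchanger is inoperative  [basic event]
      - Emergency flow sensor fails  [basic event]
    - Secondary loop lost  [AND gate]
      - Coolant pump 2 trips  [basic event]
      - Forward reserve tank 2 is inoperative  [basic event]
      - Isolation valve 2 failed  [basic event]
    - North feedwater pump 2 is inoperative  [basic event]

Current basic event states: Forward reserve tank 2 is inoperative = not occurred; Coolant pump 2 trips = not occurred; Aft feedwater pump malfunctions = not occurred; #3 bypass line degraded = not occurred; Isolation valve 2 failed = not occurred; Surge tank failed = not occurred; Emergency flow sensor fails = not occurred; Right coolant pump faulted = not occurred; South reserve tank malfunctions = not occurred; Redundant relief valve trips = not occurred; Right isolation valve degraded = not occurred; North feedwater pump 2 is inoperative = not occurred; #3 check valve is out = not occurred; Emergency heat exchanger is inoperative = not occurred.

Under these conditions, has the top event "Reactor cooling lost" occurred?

No

Recirculation branch down [OR]: Right coolant pump faulted=not, South reserve tank malfunctions=not → no input occurs → does not occur.
Primary loop unavailable [OR]: Recirculation branch down=not, Right isolation valve degraded=not → no input occurs → does not occur.
Emergency loop lost [AND]: Surge tank failed=not, #3 bypass line degraded=not, #3 check valve is out=not → not all inputs occur → does not occur.
Heat-sink path unavailable [OR]: Aft feedwater pump malfunctions=not, Emergency loop lost=not → no input occurs → does not occur.
Makeup line down [OR]: Redundant relief valve trips=not, Emergency heat exchanger is inoperative=not, Emergency flow sensor fails=not → no input occurs → does not occur.
Secondary loop lost [AND]: Coolant pump 2 trips=not, Forward reserve tank 2 is inoperative=not, Isolation valve 2 failed=not → not all inputs occur → does not occur.
Recirculation branch 2 unavailable [AND]: Makeup line down=not, Secondary loop lost=not, North feedwater pump 2 is inoperative=not → not all inputs occur → does not occur.
Reactor cooling lost [OR]: Primary loop unavailable=not, Heat-sink path unavailable=not, Recirculation branch 2 unavailable=not → no input occurs → does not occur.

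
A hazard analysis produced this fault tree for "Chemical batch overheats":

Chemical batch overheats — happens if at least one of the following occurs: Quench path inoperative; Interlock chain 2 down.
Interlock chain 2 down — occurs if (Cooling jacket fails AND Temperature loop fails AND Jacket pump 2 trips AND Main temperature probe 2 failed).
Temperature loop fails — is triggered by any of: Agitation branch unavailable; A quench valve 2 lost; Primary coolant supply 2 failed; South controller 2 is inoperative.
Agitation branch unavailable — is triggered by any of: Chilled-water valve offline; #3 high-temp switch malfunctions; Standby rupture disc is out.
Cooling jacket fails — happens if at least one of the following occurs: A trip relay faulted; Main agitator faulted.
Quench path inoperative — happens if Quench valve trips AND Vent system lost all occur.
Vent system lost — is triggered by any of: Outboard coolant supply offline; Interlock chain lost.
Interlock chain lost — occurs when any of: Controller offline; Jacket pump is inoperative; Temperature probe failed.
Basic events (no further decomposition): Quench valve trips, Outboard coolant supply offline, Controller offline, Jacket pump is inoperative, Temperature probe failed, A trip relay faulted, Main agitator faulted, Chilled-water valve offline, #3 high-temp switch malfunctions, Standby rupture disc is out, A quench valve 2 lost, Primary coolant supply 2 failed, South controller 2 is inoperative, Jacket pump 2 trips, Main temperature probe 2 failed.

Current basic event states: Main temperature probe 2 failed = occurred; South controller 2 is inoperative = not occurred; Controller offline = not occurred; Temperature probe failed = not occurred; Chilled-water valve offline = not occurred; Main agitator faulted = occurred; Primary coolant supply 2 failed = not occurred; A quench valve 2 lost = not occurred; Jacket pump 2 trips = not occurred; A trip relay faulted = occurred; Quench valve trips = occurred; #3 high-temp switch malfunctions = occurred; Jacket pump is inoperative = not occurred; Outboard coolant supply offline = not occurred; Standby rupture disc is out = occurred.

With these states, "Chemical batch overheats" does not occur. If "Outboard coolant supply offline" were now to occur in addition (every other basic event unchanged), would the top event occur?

Counterfactual: set "Outboard coolant supply offline" to occurred.
Interlock chain lost [OR]: Controller offline=not, Jacket pump is inoperative=not, Temperature probe failed=not → no input occurs → does not occur.
Vent system lost [OR]: Outboard coolant supply offline=occurs, Interlock chain lost=not → at least one input occurs → occurs.
Quench path inoperative [AND]: Quench valve trips=occurs, Vent system lost=occurs → all inputs occur → occurs.
Cooling jacket fails [OR]: A trip relay faulted=occurs, Main agitator faulted=occurs → at least one input occurs → occurs.
Agitation branch unavailable [OR]: Chilled-water valve offline=not, #3 high-temp switch malfunctions=occurs, Standby rupture disc is out=occurs → at least one input occurs → occurs.
Temperature loop fails [OR]: Agitation branch unavailable=occurs, A quench valve 2 lost=not, Primary coolant supply 2 failed=not, South controller 2 is inoperative=not → at least one input occurs → occurs.
Interlock chain 2 down [AND]: Cooling jacket fails=occurs, Temperature loop fails=occurs, Jacket pump 2 trips=not, Main temperature probe 2 failed=occurs → not all inputs occur → does not occur.
Chemical batch overheats [OR]: Quench path inoperative=occurs, Interlock chain 2 down=not → at least one input occurs → occurs.

Yes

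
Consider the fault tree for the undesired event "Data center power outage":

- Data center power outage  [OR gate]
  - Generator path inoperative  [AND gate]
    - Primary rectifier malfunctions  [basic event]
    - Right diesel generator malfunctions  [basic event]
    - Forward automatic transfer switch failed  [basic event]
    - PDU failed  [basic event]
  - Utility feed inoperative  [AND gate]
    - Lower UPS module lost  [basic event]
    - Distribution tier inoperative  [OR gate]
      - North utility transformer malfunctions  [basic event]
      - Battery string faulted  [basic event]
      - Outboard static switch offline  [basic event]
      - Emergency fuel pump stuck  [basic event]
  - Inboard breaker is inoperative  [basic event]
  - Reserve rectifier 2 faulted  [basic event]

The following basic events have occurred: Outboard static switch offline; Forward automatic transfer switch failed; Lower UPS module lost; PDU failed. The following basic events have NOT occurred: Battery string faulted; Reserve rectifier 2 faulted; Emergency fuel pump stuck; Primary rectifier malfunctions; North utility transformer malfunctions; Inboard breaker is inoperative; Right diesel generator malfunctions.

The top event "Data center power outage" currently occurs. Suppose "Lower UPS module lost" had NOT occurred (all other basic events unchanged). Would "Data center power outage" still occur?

Counterfactual: set "Lower UPS module lost" to not occurred.
Generator path inoperative [AND]: Primary rectifier malfunctions=not, Right diesel generator malfunctions=not, Forward automatic transfer switch failed=occurs, PDU failed=occurs → not all inputs occur → does not occur.
Distribution tier inoperative [OR]: North utility transformer malfunctions=not, Battery string faulted=not, Outboard static switch offline=occurs, Emergency fuel pump stuck=not → at least one input occurs → occurs.
Utility feed inoperative [AND]: Lower UPS module lost=not, Distribution tier inoperative=occurs → not all inputs occur → does not occur.
Data center power outage [OR]: Generator path inoperative=not, Utility feed inoperative=not, Inboard breaker is inoperative=not, Reserve rectifier 2 faulted=not → no input occurs → does not occur.

No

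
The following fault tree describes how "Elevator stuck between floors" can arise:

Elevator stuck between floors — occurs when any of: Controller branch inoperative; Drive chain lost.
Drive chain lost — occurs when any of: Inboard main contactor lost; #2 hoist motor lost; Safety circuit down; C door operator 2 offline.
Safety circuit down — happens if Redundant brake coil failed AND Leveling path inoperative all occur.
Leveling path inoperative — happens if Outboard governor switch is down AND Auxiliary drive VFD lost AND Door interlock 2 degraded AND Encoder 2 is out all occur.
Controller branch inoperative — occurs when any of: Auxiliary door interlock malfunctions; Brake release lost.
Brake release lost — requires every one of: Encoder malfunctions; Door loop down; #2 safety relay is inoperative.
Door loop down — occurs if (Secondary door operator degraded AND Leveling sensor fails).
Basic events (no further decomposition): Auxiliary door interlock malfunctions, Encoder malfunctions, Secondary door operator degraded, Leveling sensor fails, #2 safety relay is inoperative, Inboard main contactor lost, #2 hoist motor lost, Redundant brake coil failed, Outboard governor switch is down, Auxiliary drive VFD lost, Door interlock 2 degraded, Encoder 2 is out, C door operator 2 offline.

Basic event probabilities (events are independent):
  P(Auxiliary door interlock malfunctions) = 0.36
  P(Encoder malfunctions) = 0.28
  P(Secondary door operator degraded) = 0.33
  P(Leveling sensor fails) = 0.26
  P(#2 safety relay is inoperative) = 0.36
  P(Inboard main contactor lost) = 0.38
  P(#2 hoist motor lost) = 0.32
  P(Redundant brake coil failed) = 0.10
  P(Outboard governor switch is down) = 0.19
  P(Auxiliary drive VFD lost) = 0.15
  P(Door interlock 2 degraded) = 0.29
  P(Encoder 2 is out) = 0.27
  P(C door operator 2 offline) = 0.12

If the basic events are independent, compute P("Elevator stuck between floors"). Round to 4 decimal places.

P(Door loop down) [AND] = 0.33 × 0.26 = 0.085800
P(Brake release lost) [AND] = 0.28 × 0.085800 × 0.36 = 0.008649
P(Controller branch inoperative) [OR] = 1 − (1−0.36) × (1−0.008649) = 0.365535
P(Leveling path inoperative) [AND] = 0.19 × 0.15 × 0.29 × 0.27 = 0.002232
P(Safety circuit down) [AND] = 0.10 × 0.002232 = 0.000223
P(Drive chain lost) [OR] = 1 − (1−0.38) × (1−0.32) × (1−0.000223) × (1−0.12) = 0.629075
P(Elevator stuck between floors) [OR] = 1 − (1−0.365535) × (1−0.629075) = 0.764661
Rounded to 4 decimal places: P(Elevator stuck between floors) ≈ 0.7647.

0.7647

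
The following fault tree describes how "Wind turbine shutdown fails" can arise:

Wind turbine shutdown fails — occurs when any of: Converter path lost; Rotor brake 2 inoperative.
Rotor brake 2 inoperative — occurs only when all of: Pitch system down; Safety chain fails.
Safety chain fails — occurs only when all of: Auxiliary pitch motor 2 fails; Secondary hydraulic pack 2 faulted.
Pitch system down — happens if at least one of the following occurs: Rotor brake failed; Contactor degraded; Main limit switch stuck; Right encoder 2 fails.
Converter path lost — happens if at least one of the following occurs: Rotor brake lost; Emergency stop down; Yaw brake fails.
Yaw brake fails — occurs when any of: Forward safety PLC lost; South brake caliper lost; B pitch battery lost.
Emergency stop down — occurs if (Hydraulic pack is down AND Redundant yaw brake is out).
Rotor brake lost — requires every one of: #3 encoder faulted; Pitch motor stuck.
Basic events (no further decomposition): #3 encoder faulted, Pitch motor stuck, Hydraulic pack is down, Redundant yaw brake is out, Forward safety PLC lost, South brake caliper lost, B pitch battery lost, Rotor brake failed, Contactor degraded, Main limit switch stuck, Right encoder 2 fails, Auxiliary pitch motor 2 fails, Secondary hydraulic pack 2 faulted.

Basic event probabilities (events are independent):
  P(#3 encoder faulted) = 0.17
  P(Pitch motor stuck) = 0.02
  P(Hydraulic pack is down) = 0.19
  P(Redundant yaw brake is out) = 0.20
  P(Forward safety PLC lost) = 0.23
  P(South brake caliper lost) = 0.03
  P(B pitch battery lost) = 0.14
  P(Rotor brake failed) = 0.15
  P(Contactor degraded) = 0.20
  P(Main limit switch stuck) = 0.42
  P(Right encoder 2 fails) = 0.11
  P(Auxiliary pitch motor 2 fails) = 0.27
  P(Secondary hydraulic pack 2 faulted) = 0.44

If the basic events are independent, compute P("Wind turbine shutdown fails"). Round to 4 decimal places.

0.4317

P(Rotor brake lost) [AND] = 0.17 × 0.02 = 0.003400
P(Emergency stop down) [AND] = 0.19 × 0.20 = 0.038000
P(Yaw brake fails) [OR] = 1 − (1−0.23) × (1−0.03) × (1−0.14) = 0.357666
P(Converter path lost) [OR] = 1 − (1−0.003400) × (1−0.038000) × (1−0.357666) = 0.384176
P(Pitch system down) [OR] = 1 − (1−0.15) × (1−0.20) × (1−0.42) × (1−0.11) = 0.648984
P(Safety chain fails) [AND] = 0.27 × 0.44 = 0.118800
P(Rotor brake 2 inoperative) [AND] = 0.648984 × 0.118800 = 0.077099
P(Wind turbine shutdown fails) [OR] = 1 − (1−0.384176) × (1−0.077099) = 0.431655
Rounded to 4 decimal places: P(Wind turbine shutdown fails) ≈ 0.4317.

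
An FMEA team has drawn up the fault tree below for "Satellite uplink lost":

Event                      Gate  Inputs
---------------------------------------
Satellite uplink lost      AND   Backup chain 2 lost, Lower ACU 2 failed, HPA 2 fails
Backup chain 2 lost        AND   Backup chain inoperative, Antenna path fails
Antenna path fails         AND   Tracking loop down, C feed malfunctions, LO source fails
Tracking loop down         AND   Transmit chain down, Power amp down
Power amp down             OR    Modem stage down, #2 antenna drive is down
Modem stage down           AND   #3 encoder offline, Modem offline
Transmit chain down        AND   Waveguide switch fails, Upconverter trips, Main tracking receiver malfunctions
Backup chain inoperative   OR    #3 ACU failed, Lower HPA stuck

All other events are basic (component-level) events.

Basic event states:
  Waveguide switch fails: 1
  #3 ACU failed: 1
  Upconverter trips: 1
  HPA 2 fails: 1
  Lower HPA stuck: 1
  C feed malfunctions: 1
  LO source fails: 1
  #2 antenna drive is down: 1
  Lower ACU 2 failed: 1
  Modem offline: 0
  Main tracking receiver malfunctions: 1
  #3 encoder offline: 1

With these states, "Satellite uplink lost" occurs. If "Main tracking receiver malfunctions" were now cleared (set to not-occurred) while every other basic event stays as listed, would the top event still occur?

Counterfactual: set "Main tracking receiver malfunctions" to not occurred.
Backup chain inoperative [OR]: #3 ACU failed=occurs, Lower HPA stuck=occurs → at least one input occurs → occurs.
Transmit chain down [AND]: Waveguide switch fails=occurs, Upconverter trips=occurs, Main tracking receiver malfunctions=not → not all inputs occur → does not occur.
Modem stage down [AND]: #3 encoder offline=occurs, Modem offline=not → not all inputs occur → does not occur.
Power amp down [OR]: Modem stage down=not, #2 antenna drive is down=occurs → at least one input occurs → occurs.
Tracking loop down [AND]: Transmit chain down=not, Power amp down=occurs → not all inputs occur → does not occur.
Antenna path fails [AND]: Tracking loop down=not, C feed malfunctions=occurs, LO source fails=occurs → not all inputs occur → does not occur.
Backup chain 2 lost [AND]: Backup chain inoperative=occurs, Antenna path fails=not → not all inputs occur → does not occur.
Satellite uplink lost [AND]: Backup chain 2 lost=not, Lower ACU 2 failed=occurs, HPA 2 fails=occurs → not all inputs occur → does not occur.

No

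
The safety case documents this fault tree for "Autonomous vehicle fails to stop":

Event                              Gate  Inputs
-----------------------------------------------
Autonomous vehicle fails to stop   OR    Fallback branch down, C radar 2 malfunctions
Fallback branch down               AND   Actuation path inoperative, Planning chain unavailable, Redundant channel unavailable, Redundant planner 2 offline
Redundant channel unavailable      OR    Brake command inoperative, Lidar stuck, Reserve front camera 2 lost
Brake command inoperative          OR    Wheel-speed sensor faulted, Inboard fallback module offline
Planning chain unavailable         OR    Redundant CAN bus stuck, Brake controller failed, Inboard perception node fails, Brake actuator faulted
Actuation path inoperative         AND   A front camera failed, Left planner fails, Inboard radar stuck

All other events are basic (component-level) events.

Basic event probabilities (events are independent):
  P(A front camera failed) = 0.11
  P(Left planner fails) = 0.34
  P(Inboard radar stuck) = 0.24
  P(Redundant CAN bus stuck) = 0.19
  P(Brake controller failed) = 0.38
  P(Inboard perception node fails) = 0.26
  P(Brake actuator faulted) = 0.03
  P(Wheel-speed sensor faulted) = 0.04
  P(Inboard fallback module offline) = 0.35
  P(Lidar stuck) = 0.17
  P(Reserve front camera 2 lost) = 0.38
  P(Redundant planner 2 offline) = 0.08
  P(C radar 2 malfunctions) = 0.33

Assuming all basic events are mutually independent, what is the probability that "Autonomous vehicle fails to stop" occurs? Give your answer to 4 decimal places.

P(Actuation path inoperative) [AND] = 0.11 × 0.34 × 0.24 = 0.008976
P(Planning chain unavailable) [OR] = 1 − (1−0.19) × (1−0.38) × (1−0.26) × (1−0.03) = 0.639521
P(Brake command inoperative) [OR] = 1 − (1−0.04) × (1−0.35) = 0.376000
P(Redundant channel unavailable) [OR] = 1 − (1−0.376000) × (1−0.17) × (1−0.38) = 0.678890
P(Fallback branch down) [AND] = 0.008976 × 0.639521 × 0.678890 × 0.08 = 0.000312
P(Autonomous vehicle fails to stop) [OR] = 1 − (1−0.000312) × (1−0.33) = 0.330209
Rounded to 4 decimal places: P(Autonomous vehicle fails to stop) ≈ 0.3302.

0.3302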